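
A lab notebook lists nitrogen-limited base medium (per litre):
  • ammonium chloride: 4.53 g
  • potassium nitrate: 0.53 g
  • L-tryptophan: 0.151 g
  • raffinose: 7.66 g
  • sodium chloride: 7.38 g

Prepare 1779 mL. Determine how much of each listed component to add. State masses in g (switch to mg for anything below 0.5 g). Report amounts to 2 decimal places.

ammonium chloride 8.06 g; potassium nitrate 0.94 g; L-tryptophan 268.63 mg; raffinose 13.63 g; sodium chloride 13.13 g

Scale factor = 1779 mL / 1000 mL = 1.779.
ammonium chloride: 4.53 g × (1779 mL / 1000 mL) = 8.06 g
potassium nitrate: 0.53 g × (1779 mL / 1000 mL) = 0.94 g
L-tryptophan: 0.151 g × (1779 mL / 1000 mL) = 0.268629 g = 268.63 mg
raffinose: 7.66 g × (1779 mL / 1000 mL) = 13.63 g
sodium chloride: 7.38 g × (1779 mL / 1000 mL) = 13.13 g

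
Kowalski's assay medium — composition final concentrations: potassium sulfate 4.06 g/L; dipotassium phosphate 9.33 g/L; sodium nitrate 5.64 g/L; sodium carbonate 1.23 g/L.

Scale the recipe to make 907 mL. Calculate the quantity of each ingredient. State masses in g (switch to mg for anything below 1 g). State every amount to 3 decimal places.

potassium sulfate 3.682 g; dipotassium phosphate 8.462 g; sodium nitrate 5.115 g; sodium carbonate 1.116 g

Target volume = 907 mL = 0.907 L.
potassium sulfate: 4.06 g/L × 0.907 L = 3.682 g
dipotassium phosphate: 9.33 g/L × 0.907 L = 8.462 g
sodium nitrate: 5.64 g/L × 0.907 L = 5.115 g
sodium carbonate: 1.23 g/L × 0.907 L = 1.116 g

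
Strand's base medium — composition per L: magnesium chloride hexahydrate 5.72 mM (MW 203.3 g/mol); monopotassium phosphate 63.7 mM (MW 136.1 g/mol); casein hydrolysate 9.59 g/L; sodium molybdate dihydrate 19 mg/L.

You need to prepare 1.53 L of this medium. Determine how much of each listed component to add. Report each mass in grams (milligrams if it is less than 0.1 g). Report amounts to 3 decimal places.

Scale factor relative to 1 L: 1.53.
magnesium chloride hexahydrate: 5.72 mmol/L × 203.3 g/mol × 1.53 L ÷ 1000 = 1.779 g
monopotassium phosphate: 63.7 mmol/L × 136.1 g/mol × 1.53 L ÷ 1000 = 13.264 g
casein hydrolysate: 9.59 g/L × 1.53 L = 14.673 g
sodium molybdate dihydrate: 19 mg/L × 1.53 L = 29.070 mg

magnesium chloride hexahydrate 1.779 g; monopotassium phosphate 13.264 g; casein hydrolysate 14.673 g; sodium molybdate dihydrate 29.070 mg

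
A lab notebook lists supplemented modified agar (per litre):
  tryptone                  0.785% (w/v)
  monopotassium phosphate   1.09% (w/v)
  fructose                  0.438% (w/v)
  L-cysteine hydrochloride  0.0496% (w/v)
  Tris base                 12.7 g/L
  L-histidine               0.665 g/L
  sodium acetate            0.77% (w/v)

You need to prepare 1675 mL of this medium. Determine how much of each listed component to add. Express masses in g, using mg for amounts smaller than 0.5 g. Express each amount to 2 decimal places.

tryptone 13.15 g; monopotassium phosphate 18.26 g; fructose 7.34 g; L-cysteine hydrochloride 0.83 g; Tris base 21.27 g; L-histidine 1.11 g; sodium acetate 12.90 g

Target volume = 1675 mL = 1.675 L.
tryptone: 0.785% w/v = 7.85 g/L → 7.85 × 1.675 L = 13.15 g
monopotassium phosphate: 1.09% w/v = 10.9 g/L → 10.9 × 1.675 L = 18.26 g
fructose: 0.438% w/v = 4.38 g/L → 4.38 × 1.675 L = 7.34 g
L-cysteine hydrochloride: 0.0496 g per 100 mL × 1675 mL ÷ 100 = 0.83 g
Tris base: 12.7 g/L × 1.675 L = 21.27 g
L-histidine: 0.665 g/L × 1.675 L = 1.11 g
sodium acetate: 0.77 g per 100 mL × 1675 mL ÷ 100 = 12.90 g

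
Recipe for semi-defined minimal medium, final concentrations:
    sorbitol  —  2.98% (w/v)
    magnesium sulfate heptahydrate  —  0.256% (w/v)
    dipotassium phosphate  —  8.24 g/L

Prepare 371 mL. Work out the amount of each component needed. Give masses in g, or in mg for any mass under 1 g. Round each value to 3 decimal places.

sorbitol 11.056 g; magnesium sulfate heptahydrate 949.760 mg; dipotassium phosphate 3.057 g

Scale factor relative to 1 L: 0.371.
sorbitol: 2.98% w/v = 29.8 g/L → 29.8 × 0.371 L = 11.056 g
magnesium sulfate heptahydrate: 0.256% w/v = 2.56 g/L → 2.56 × 0.371 L = 0.94976 g = 949.760 mg
dipotassium phosphate: 8.24 g/L × 0.371 L = 3.057 g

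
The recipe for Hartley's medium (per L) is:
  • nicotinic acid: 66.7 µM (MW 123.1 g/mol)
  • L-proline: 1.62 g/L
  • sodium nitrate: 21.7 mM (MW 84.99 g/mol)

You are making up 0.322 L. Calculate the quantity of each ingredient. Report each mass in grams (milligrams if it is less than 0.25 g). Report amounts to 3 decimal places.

Working volume: 0.322 L.
nicotinic acid: 66.7 µmol/L × 123.1 g/mol × 0.322 L ÷ 1000 = 2.644 mg
L-proline: 1.62 g/L × 0.322 L = 0.522 g
sodium nitrate: 21.7 mmol/L × 84.99 g/mol × 0.322 L ÷ 1000 = 0.594 g

nicotinic acid 2.644 mg; L-proline 0.522 g; sodium nitrate 0.594 g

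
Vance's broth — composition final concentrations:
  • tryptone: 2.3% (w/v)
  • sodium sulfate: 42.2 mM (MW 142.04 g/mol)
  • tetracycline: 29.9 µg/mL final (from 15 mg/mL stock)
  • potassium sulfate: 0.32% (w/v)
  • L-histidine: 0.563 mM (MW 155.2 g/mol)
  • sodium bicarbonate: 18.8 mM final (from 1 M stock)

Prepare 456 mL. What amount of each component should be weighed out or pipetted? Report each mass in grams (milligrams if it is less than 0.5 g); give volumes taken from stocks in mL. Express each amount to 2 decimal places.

Target volume = 456 mL = 0.456 L.
tryptone: 2.3 g per 100 mL × 456 mL ÷ 100 = 10.49 g
sodium sulfate: 42.2 mmol/L × 142.04 g/mol × 0.456 L ÷ 1000 = 2.73 g
tetracycline: dilute stock: 29.9 µg/mL × 456 mL ÷ 15000 µg/mL = 0.91 mL
potassium sulfate: 0.32 g per 100 mL × 456 mL ÷ 100 = 1.46 g
L-histidine: 0.563 mmol/L × 155.2 mg/mmol × 0.456 L = 39.84 mg
sodium bicarbonate: dilute stock: 18.8 mM × 456 mL ÷ 1000 mM = 8.57 mL

tryptone 10.49 g; sodium sulfate 2.73 g; tetracycline 0.91 mL; potassium sulfate 1.46 g; L-histidine 39.84 mg; sodium bicarbonate 8.57 mL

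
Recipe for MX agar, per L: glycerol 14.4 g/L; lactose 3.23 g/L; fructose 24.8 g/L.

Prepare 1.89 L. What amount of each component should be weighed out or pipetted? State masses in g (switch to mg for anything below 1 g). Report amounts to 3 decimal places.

Working volume: 1.89 L.
glycerol: 14.4 g/L × 1.89 L = 27.216 g
lactose: 3.23 g/L × 1.89 L = 6.105 g
fructose: 24.8 g/L × 1.89 L = 46.872 g

glycerol 27.216 g; lactose 6.105 g; fructose 46.872 g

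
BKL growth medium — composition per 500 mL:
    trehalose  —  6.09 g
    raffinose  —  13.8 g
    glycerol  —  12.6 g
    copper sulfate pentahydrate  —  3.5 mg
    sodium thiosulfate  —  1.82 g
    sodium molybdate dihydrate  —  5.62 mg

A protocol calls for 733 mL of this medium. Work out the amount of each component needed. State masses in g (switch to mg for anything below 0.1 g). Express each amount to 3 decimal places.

Scale factor = 733 mL / 500 mL = 1.466.
trehalose: 6.09 g × (733 mL / 500 mL) = 8.928 g
raffinose: 13.8 g × (733 mL / 500 mL) = 20.231 g
glycerol: 12.6 g × (733 mL / 500 mL) = 18.472 g
copper sulfate pentahydrate: 3.5 mg × (733 mL / 500 mL) = 5.131 mg
sodium thiosulfate: 1.82 g × (733 mL / 500 mL) = 2.668 g
sodium molybdate dihydrate: 5.62 mg × (733 mL / 500 mL) = 8.239 mg

trehalose 8.928 g; raffinose 20.231 g; glycerol 18.472 g; copper sulfate pentahydrate 5.131 mg; sodium thiosulfate 2.668 g; sodium molybdate dihydrate 8.239 mg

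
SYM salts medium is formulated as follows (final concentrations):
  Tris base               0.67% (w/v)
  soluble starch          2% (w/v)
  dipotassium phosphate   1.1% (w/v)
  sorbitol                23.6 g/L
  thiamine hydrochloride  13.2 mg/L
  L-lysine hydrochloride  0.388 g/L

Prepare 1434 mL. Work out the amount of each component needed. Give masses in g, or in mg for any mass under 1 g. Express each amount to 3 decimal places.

Tris base 9.608 g; soluble starch 28.680 g; dipotassium phosphate 15.774 g; sorbitol 33.842 g; thiamine hydrochloride 18.929 mg; L-lysine hydrochloride 556.392 mg

Target volume = 1434 mL = 1.434 L.
Tris base: 0.67 g per 100 mL × 1434 mL ÷ 100 = 9.608 g
soluble starch: 2% w/v = 20 g/L → 20 × 1.434 L = 28.680 g
dipotassium phosphate: 1.1 g per 100 mL × 1434 mL ÷ 100 = 15.774 g
sorbitol: 23.6 g/L × 1.434 L = 33.842 g
thiamine hydrochloride: 13.2 mg/L × 1.434 L = 18.929 mg
L-lysine hydrochloride: 0.388 g/L × 1.434 L = 0.556392 g = 556.392 mg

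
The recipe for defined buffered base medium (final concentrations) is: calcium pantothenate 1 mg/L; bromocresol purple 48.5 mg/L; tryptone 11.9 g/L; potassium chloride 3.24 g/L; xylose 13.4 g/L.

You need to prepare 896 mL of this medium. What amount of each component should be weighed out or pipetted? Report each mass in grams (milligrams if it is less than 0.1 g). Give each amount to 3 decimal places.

calcium pantothenate 0.896 mg; bromocresol purple 43.456 mg; tryptone 10.662 g; potassium chloride 2.903 g; xylose 12.006 g

Working volume: 896 mL = 0.896 L.
calcium pantothenate: 1 mg/L × 0.896 L = 0.896 mg
bromocresol purple: 48.5 mg/L × 0.896 L = 43.456 mg
tryptone: 11.9 g/L × 0.896 L = 10.662 g
potassium chloride: 3.24 g/L × 0.896 L = 2.903 g
xylose: 13.4 g/L × 0.896 L = 12.006 g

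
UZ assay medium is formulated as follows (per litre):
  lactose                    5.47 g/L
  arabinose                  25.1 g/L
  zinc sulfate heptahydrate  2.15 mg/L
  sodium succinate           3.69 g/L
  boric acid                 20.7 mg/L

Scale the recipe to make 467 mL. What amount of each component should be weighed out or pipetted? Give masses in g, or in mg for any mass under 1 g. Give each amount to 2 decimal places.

lactose 2.55 g; arabinose 11.72 g; zinc sulfate heptahydrate 1.00 mg; sodium succinate 1.72 g; boric acid 9.67 mg

Target volume = 467 mL = 0.467 L.
lactose: 5.47 g/L × 0.467 L = 2.55 g
arabinose: 25.1 g/L × 0.467 L = 11.72 g
zinc sulfate heptahydrate: 2.15 mg/L × 0.467 L = 1.00 mg
sodium succinate: 3.69 g/L × 0.467 L = 1.72 g
boric acid: 20.7 mg/L × 0.467 L = 9.67 mg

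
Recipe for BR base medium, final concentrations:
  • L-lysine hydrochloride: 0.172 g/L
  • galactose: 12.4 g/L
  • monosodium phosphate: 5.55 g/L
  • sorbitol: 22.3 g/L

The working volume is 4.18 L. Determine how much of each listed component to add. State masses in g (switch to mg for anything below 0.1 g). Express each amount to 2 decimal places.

L-lysine hydrochloride 0.72 g; galactose 51.83 g; monosodium phosphate 23.20 g; sorbitol 93.21 g

Scale factor relative to 1 L: 4.18.
L-lysine hydrochloride: 0.172 g/L × 4.18 L = 0.72 g
galactose: 12.4 g/L × 4.18 L = 51.83 g
monosodium phosphate: 5.55 g/L × 4.18 L = 23.20 g
sorbitol: 22.3 g/L × 4.18 L = 93.21 g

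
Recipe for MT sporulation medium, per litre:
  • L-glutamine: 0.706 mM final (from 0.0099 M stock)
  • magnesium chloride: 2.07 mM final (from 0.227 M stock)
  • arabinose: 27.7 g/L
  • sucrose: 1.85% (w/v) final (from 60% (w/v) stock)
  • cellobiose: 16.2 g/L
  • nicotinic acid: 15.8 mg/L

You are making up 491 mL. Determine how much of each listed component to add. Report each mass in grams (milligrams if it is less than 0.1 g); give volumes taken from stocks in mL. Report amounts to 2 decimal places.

L-glutamine 35.01 mL; magnesium chloride 4.48 mL; arabinose 13.60 g; sucrose 15.14 mL; cellobiose 7.95 g; nicotinic acid 7.76 mg

Working volume: 491 mL = 0.491 L.
L-glutamine: dilute stock: 0.706 mM × 491 mL ÷ 9.9 mM = 35.01 mL
magnesium chloride: C1V1 = C2V2 → 2.07 mM × 491 mL ÷ 227 mM = 4.48 mL
arabinose: 27.7 g/L × 0.491 L = 13.60 g
sucrose: dilute stock: 1.85% ÷ 60% × 491 mL = 15.14 mL
cellobiose: 16.2 g/L × 0.491 L = 7.95 g
nicotinic acid: 15.8 mg/L × 0.491 L = 7.76 mg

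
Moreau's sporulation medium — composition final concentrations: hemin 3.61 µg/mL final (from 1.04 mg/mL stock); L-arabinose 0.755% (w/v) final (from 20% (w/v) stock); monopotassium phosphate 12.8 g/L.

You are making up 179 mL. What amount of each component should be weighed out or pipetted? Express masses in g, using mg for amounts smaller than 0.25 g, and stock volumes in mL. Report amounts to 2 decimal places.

Scale factor relative to 1 L: 0.179.
hemin: V = C2·V2/C1 = 3.61 µg/mL × 179 mL ÷ 1040 µg/mL = 0.62 mL
L-arabinose: C1V1 = C2V2 → 0.755% ÷ 20% × 179 mL = 6.76 mL
monopotassium phosphate: 12.8 g/L × 0.179 L = 2.29 g

hemin 0.62 mL; L-arabinose 6.76 mL; monopotassium phosphate 2.29 g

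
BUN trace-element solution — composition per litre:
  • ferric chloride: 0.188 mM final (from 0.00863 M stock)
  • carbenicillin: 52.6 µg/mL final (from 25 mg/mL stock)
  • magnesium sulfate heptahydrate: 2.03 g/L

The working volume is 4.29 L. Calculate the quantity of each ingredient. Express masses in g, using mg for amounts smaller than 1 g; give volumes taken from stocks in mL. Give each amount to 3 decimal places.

ferric chloride 93.455 mL; carbenicillin 9.026 mL; magnesium sulfate heptahydrate 8.709 g

Scale factor relative to 1 L: 4.29.
ferric chloride: C1V1 = C2V2 → 0.188 mM × 4290 mL ÷ 8.63 mM = 93.455 mL
carbenicillin: dilute stock: 52.6 µg/mL × 4290 mL ÷ 25000 µg/mL = 9.026 mL
magnesium sulfate heptahydrate: 2.03 g/L × 4.29 L = 8.709 g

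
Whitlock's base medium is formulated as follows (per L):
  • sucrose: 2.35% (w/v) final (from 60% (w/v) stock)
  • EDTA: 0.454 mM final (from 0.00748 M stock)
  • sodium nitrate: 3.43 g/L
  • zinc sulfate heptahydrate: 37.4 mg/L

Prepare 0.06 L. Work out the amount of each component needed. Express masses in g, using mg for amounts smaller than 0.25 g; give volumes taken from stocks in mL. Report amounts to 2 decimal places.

Scale factor relative to 1 L: 0.06.
sucrose: C1V1 = C2V2 → 2.35% ÷ 60% × 60 mL = 2.35 mL
EDTA: V = C2·V2/C1 = 0.454 mM × 60 mL ÷ 7.48 mM = 3.64 mL
sodium nitrate: 3.43 g/L × 0.06 L = 0.2058 g = 205.80 mg
zinc sulfate heptahydrate: 37.4 mg/L × 0.06 L = 2.24 mg

sucrose 2.35 mL; EDTA 3.64 mL; sodium nitrate 205.80 mg; zinc sulfate heptahydrate 2.24 mg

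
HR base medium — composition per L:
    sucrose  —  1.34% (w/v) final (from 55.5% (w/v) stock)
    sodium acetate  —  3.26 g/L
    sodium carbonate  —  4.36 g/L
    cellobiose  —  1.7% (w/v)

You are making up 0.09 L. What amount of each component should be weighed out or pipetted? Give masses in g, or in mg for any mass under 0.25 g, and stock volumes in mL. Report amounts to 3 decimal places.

Working volume: 0.09 L.
sucrose: V = C2·V2/C1 = 1.34% ÷ 55.5% × 90 mL = 2.173 mL
sodium acetate: 3.26 g/L × 0.09 L = 0.293 g
sodium carbonate: 4.36 g/L × 0.09 L = 0.392 g
cellobiose: 1.7% w/v = 17 g/L → 17 × 0.09 L = 1.530 g

sucrose 2.173 mL; sodium acetate 0.293 g; sodium carbonate 0.392 g; cellobiose 1.530 g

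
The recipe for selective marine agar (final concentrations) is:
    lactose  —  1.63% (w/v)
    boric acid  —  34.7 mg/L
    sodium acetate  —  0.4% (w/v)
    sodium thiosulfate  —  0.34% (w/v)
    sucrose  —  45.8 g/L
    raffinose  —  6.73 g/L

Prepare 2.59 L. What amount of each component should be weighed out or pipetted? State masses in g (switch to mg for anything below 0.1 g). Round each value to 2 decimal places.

lactose 42.22 g; boric acid 89.87 mg; sodium acetate 10.36 g; sodium thiosulfate 8.81 g; sucrose 118.62 g; raffinose 17.43 g

Working volume: 2.59 L.
lactose: 1.63% w/v = 16.3 g/L → 16.3 × 2.59 L = 42.22 g
boric acid: 34.7 mg/L × 2.59 L = 89.87 mg
sodium acetate: 0.4 g per 100 mL × 2590 mL ÷ 100 = 10.36 g
sodium thiosulfate: 0.34 g per 100 mL × 2590 mL ÷ 100 = 8.81 g
sucrose: 45.8 g/L × 2.59 L = 118.62 g
raffinose: 6.73 g/L × 2.59 L = 17.43 g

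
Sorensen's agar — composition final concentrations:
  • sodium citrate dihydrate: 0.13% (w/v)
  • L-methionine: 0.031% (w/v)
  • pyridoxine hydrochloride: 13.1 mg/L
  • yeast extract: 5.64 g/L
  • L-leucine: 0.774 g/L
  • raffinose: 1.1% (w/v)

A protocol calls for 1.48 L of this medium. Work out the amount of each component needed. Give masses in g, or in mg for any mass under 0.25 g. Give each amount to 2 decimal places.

Scale factor relative to 1 L: 1.48.
sodium citrate dihydrate: 0.13% w/v = 1.3 g/L → 1.3 × 1.48 L = 1.92 g
L-methionine: 0.031 g per 100 mL × 1480 mL ÷ 100 = 0.46 g
pyridoxine hydrochloride: 13.1 mg/L × 1.48 L = 19.39 mg
yeast extract: 5.64 g/L × 1.48 L = 8.35 g
L-leucine: 0.774 g/L × 1.48 L = 1.15 g
raffinose: 1.1 g per 100 mL × 1480 mL ÷ 100 = 16.28 g

sodium citrate dihydrate 1.92 g; L-methionine 0.46 g; pyridoxine hydrochloride 19.39 mg; yeast extract 8.35 g; L-leucine 1.15 g; raffinose 16.28 g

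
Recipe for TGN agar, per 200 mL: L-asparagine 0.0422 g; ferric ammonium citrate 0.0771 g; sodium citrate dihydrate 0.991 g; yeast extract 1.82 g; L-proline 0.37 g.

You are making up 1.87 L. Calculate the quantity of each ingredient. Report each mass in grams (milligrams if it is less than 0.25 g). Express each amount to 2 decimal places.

Scale factor = 1870 mL / 200 mL = 9.35.
L-asparagine: 0.0422 g × (1870 mL / 200 mL) = 0.39 g
ferric ammonium citrate: 0.0771 g × (1870 mL / 200 mL) = 0.72 g
sodium citrate dihydrate: 0.991 g × (1870 mL / 200 mL) = 9.27 g
yeast extract: 1.82 g × (1870 mL / 200 mL) = 17.02 g
L-proline: 0.37 g × (1870 mL / 200 mL) = 3.46 g

L-asparagine 0.39 g; ferric ammonium citrate 0.72 g; sodium citrate dihydrate 9.27 g; yeast extract 17.02 g; L-proline 3.46 g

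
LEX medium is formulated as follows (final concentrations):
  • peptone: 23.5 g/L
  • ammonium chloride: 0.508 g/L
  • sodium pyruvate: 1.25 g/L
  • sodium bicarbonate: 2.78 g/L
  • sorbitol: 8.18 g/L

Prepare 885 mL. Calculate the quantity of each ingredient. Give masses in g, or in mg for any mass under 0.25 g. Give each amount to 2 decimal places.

peptone 20.80 g; ammonium chloride 0.45 g; sodium pyruvate 1.11 g; sodium bicarbonate 2.46 g; sorbitol 7.24 g

Working volume: 885 mL = 0.885 L.
peptone: 23.5 g/L × 0.885 L = 20.80 g
ammonium chloride: 0.508 g/L × 0.885 L = 0.45 g
sodium pyruvate: 1.25 g/L × 0.885 L = 1.11 g
sodium bicarbonate: 2.78 g/L × 0.885 L = 2.46 g
sorbitol: 8.18 g/L × 0.885 L = 7.24 g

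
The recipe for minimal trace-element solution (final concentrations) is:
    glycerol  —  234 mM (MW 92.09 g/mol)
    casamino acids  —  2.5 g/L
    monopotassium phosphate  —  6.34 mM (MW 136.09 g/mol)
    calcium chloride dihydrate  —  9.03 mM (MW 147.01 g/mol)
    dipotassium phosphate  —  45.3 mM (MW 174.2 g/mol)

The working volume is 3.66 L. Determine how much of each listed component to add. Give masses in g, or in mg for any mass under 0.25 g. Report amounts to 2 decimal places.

glycerol 78.87 g; casamino acids 9.15 g; monopotassium phosphate 3.16 g; calcium chloride dihydrate 4.86 g; dipotassium phosphate 28.88 g

Scale factor relative to 1 L: 3.66.
glycerol: 234 mmol/L × 92.09 g/mol × 3.66 L ÷ 1000 = 78.87 g
casamino acids: 2.5 g/L × 3.66 L = 9.15 g
monopotassium phosphate: 6.34 mmol/L × 136.09 g/mol × 3.66 L ÷ 1000 = 3.16 g
calcium chloride dihydrate: 9.03 mmol/L × 147.01 g/mol × 3.66 L ÷ 1000 = 4.86 g
dipotassium phosphate: 45.3 mmol/L × 174.2 g/mol × 3.66 L ÷ 1000 = 28.88 g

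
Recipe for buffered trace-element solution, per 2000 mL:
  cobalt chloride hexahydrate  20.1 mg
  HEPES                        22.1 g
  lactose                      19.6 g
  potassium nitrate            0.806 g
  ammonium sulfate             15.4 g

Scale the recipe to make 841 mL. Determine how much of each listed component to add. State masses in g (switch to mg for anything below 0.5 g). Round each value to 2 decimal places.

cobalt chloride hexahydrate 8.45 mg; HEPES 9.29 g; lactose 8.24 g; potassium nitrate 338.92 mg; ammonium sulfate 6.48 g

Ratio of target to recipe volume: 841 / 2000 = 0.4205.
cobalt chloride hexahydrate: 20.1 mg × (841 mL / 2000 mL) = 8.45 mg
HEPES: 22.1 g × (841 mL / 2000 mL) = 9.29 g
lactose: 19.6 g × (841 mL / 2000 mL) = 8.24 g
potassium nitrate: 0.806 g × (841 mL / 2000 mL) = 0.338923 g = 338.92 mg
ammonium sulfate: 15.4 g × (841 mL / 2000 mL) = 6.48 g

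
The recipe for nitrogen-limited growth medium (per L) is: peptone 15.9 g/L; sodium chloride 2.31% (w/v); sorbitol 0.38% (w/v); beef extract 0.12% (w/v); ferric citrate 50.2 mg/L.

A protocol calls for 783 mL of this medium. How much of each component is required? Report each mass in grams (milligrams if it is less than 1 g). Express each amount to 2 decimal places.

peptone 12.45 g; sodium chloride 18.09 g; sorbitol 2.98 g; beef extract 939.60 mg; ferric citrate 39.31 mg

Target volume = 783 mL = 0.783 L.
peptone: 15.9 g/L × 0.783 L = 12.45 g
sodium chloride: 2.31 g per 100 mL × 783 mL ÷ 100 = 18.09 g
sorbitol: 0.38% w/v = 3.8 g/L → 3.8 × 0.783 L = 2.98 g
beef extract: 0.12 g per 100 mL × 783 mL ÷ 100 = 0.9396 g = 939.60 mg
ferric citrate: 50.2 mg/L × 0.783 L = 39.31 mg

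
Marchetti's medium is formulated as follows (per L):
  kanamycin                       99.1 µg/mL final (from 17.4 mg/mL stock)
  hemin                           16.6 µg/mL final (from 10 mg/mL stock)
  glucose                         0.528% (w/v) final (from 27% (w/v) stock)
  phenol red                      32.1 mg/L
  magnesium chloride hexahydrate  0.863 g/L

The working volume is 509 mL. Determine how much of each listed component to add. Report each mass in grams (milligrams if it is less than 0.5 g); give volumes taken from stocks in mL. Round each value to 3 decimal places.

kanamycin 2.899 mL; hemin 0.845 mL; glucose 9.954 mL; phenol red 16.339 mg; magnesium chloride hexahydrate 439.267 mg

Scale factor relative to 1 L: 0.509.
kanamycin: V = C2·V2/C1 = 99.1 µg/mL × 509 mL ÷ 17400 µg/mL = 2.899 mL
hemin: C1V1 = C2V2 → 16.6 µg/mL × 509 mL ÷ 10000 µg/mL = 0.845 mL
glucose: V = C2·V2/C1 = 0.528% ÷ 27% × 509 mL = 9.954 mL
phenol red: 32.1 mg/L × 0.509 L = 16.339 mg
magnesium chloride hexahydrate: 0.863 g/L × 0.509 L = 0.439267 g = 439.267 mg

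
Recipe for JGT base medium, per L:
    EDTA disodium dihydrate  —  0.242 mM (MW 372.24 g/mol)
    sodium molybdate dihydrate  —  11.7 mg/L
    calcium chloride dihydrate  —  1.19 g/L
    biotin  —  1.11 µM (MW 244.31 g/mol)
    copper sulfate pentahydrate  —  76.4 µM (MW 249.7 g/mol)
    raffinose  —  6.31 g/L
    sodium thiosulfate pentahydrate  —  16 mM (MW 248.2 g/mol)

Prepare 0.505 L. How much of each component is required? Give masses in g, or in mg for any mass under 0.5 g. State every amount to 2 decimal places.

Working volume: 0.505 L.
EDTA disodium dihydrate: 0.242 mmol/L × 372.24 mg/mmol × 0.505 L = 45.49 mg
sodium molybdate dihydrate: 11.7 mg/L × 0.505 L = 5.91 mg
calcium chloride dihydrate: 1.19 g/L × 0.505 L = 0.60 g
biotin: 1.11 µmol/L × 244.31 g/mol × 0.505 L ÷ 1000 = 0.14 mg
copper sulfate pentahydrate: 76.4 µmol/L × 249.7 g/mol × 0.505 L ÷ 1000 = 9.63 mg
raffinose: 6.31 g/L × 0.505 L = 3.19 g
sodium thiosulfate pentahydrate: 16 mmol/L × 248.2 g/mol × 0.505 L ÷ 1000 = 2.01 g

EDTA disodium dihydrate 45.49 mg; sodium molybdate dihydrate 5.91 mg; calcium chloride dihydrate 0.60 g; biotin 0.14 mg; copper sulfate pentahydrate 9.63 mg; raffinose 3.19 g; sodium thiosulfate pentahydrate 2.01 g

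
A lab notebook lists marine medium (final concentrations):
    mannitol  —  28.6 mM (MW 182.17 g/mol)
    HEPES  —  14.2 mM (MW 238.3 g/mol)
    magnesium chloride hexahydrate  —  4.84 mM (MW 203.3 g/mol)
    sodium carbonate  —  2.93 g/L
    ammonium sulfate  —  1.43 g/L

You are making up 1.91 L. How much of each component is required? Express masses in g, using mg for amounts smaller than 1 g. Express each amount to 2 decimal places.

Working volume: 1.91 L.
mannitol: 28.6 mmol/L × 182.17 g/mol × 1.91 L ÷ 1000 = 9.95 g
HEPES: 14.2 mmol/L × 238.3 g/mol × 1.91 L ÷ 1000 = 6.46 g
magnesium chloride hexahydrate: 4.84 mmol/L × 203.3 g/mol × 1.91 L ÷ 1000 = 1.88 g
sodium carbonate: 2.93 g/L × 1.91 L = 5.60 g
ammonium sulfate: 1.43 g/L × 1.91 L = 2.73 g

mannitol 9.95 g; HEPES 6.46 g; magnesium chloride hexahydrate 1.88 g; sodium carbonate 5.60 g; ammonium sulfate 2.73 g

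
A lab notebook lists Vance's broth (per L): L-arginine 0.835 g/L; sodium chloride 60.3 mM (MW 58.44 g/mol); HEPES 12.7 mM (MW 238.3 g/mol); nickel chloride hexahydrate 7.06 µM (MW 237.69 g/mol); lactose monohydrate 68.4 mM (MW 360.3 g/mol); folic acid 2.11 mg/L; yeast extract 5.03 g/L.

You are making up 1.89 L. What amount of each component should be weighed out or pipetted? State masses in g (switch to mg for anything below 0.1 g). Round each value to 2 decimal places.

L-arginine 1.58 g; sodium chloride 6.66 g; HEPES 5.72 g; nickel chloride hexahydrate 3.17 mg; lactose monohydrate 46.58 g; folic acid 3.99 mg; yeast extract 9.51 g

Working volume: 1.89 L.
L-arginine: 0.835 g/L × 1.89 L = 1.58 g
sodium chloride: 60.3 mmol/L × 58.44 g/mol × 1.89 L ÷ 1000 = 6.66 g
HEPES: 12.7 mmol/L × 238.3 g/mol × 1.89 L ÷ 1000 = 5.72 g
nickel chloride hexahydrate: 7.06 µmol/L × 237.69 g/mol × 1.89 L ÷ 1000 = 3.17 mg
lactose monohydrate: 68.4 mmol/L × 360.3 g/mol × 1.89 L ÷ 1000 = 46.58 g
folic acid: 2.11 mg/L × 1.89 L = 3.99 mg
yeast extract: 5.03 g/L × 1.89 L = 9.51 g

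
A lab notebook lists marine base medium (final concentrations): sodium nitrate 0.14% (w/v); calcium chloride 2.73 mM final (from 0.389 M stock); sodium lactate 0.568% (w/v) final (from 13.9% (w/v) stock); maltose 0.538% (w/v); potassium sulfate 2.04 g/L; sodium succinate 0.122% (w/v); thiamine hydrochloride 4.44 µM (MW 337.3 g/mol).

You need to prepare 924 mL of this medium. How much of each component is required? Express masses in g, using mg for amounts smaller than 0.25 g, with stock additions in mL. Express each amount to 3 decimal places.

sodium nitrate 1.294 g; calcium chloride 6.485 mL; sodium lactate 37.758 mL; maltose 4.971 g; potassium sulfate 1.885 g; sodium succinate 1.127 g; thiamine hydrochloride 1.384 mg

Target volume = 924 mL = 0.924 L.
sodium nitrate: 0.14% w/v = 1.4 g/L → 1.4 × 0.924 L = 1.294 g
calcium chloride: V = C2·V2/C1 = 2.73 mM × 924 mL ÷ 389 mM = 6.485 mL
sodium lactate: C1V1 = C2V2 → 0.568% ÷ 13.9% × 924 mL = 37.758 mL
maltose: 0.538% w/v = 5.38 g/L → 5.38 × 0.924 L = 4.971 g
potassium sulfate: 2.04 g/L × 0.924 L = 1.885 g
sodium succinate: 0.122% w/v = 1.22 g/L → 1.22 × 0.924 L = 1.127 g
thiamine hydrochloride: 4.44 µmol/L × 337.3 g/mol × 0.924 L ÷ 1000 = 1.384 mg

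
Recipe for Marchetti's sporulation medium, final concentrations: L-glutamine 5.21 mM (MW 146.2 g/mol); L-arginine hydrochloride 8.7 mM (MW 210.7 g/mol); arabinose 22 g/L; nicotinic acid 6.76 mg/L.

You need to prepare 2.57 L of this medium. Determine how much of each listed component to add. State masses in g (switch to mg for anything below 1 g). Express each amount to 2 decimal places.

Working volume: 2.57 L.
L-glutamine: 5.21 mmol/L × 146.2 g/mol × 2.57 L ÷ 1000 = 1.96 g
L-arginine hydrochloride: 8.7 mmol/L × 210.7 g/mol × 2.57 L ÷ 1000 = 4.71 g
arabinose: 22 g/L × 2.57 L = 56.54 g
nicotinic acid: 6.76 mg/L × 2.57 L = 17.37 mg

L-glutamine 1.96 g; L-arginine hydrochloride 4.71 g; arabinose 56.54 g; nicotinic acid 17.37 mg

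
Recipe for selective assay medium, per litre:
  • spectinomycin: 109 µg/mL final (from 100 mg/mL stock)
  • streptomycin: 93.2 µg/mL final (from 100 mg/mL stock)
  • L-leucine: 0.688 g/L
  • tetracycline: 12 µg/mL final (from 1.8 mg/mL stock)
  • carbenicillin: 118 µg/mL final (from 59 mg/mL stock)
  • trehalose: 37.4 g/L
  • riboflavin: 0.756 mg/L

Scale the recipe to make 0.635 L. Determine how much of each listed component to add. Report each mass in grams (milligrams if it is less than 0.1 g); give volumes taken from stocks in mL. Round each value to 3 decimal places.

Working volume: 0.635 L.
spectinomycin: dilute stock: 109 µg/mL × 635 mL ÷ 100000 µg/mL = 0.692 mL
streptomycin: C1V1 = C2V2 → 93.2 µg/mL × 635 mL ÷ 100000 µg/mL = 0.592 mL
L-leucine: 0.688 g/L × 0.635 L = 0.437 g
tetracycline: V = C2·V2/C1 = 12 µg/mL × 635 mL ÷ 1800 µg/mL = 4.233 mL
carbenicillin: C1V1 = C2V2 → 118 µg/mL × 635 mL ÷ 59000 µg/mL = 1.270 mL
trehalose: 37.4 g/L × 0.635 L = 23.749 g
riboflavin: 0.756 mg/L × 0.635 L = 0.480 mg

spectinomycin 0.692 mL; streptomycin 0.592 mL; L-leucine 0.437 g; tetracycline 4.233 mL; carbenicillin 1.270 mL; trehalose 23.749 g; riboflavin 0.480 mg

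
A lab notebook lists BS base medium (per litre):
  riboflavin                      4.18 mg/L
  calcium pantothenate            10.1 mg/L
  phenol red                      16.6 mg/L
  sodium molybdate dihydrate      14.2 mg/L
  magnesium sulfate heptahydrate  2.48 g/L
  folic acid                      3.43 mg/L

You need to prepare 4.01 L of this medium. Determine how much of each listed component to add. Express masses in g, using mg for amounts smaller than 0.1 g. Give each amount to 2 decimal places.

Working volume: 4.01 L.
riboflavin: 4.18 mg/L × 4.01 L = 16.76 mg
calcium pantothenate: 10.1 mg/L × 4.01 L = 40.50 mg
phenol red: 16.6 mg/L × 4.01 L = 66.57 mg
sodium molybdate dihydrate: 14.2 mg/L × 4.01 L = 56.94 mg
magnesium sulfate heptahydrate: 2.48 g/L × 4.01 L = 9.94 g
folic acid: 3.43 mg/L × 4.01 L = 13.75 mg

riboflavin 16.76 mg; calcium pantothenate 40.50 mg; phenol red 66.57 mg; sodium molybdate dihydrate 56.94 mg; magnesium sulfate heptahydrate 9.94 g; folic acid 13.75 mg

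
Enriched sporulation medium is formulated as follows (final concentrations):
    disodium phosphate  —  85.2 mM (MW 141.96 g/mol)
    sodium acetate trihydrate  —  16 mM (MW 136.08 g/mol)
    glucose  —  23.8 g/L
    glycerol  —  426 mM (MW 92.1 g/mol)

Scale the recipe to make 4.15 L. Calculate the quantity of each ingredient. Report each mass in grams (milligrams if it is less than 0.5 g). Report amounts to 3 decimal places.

Scale factor relative to 1 L: 4.15.
disodium phosphate: 85.2 mmol/L × 141.96 g/mol × 4.15 L ÷ 1000 = 50.194 g
sodium acetate trihydrate: 16 mmol/L × 136.08 g/mol × 4.15 L ÷ 1000 = 9.036 g
glucose: 23.8 g/L × 4.15 L = 98.770 g
glycerol: 426 mmol/L × 92.1 g/mol × 4.15 L ÷ 1000 = 162.824 g

disodium phosphate 50.194 g; sodium acetate trihydrate 9.036 g; glucose 98.770 g; glycerol 162.824 g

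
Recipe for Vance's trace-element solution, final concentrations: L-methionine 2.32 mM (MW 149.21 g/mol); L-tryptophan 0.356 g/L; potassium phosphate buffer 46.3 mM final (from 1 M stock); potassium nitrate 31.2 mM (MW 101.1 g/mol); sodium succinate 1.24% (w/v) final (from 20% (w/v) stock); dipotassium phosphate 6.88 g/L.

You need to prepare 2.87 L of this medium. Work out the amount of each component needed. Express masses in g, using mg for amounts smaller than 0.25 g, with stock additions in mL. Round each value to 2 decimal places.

Working volume: 2.87 L.
L-methionine: 2.32 mmol/L × 149.21 g/mol × 2.87 L ÷ 1000 = 0.99 g
L-tryptophan: 0.356 g/L × 2.87 L = 1.02 g
potassium phosphate buffer: V = C2·V2/C1 = 46.3 mM × 2870 mL ÷ 1000 mM = 132.88 mL
potassium nitrate: 31.2 mmol/L × 101.1 g/mol × 2.87 L ÷ 1000 = 9.05 g
sodium succinate: V = C2·V2/C1 = 1.24% ÷ 20% × 2870 mL = 177.94 mL
dipotassium phosphate: 6.88 g/L × 2.87 L = 19.75 g

L-methionine 0.99 g; L-tryptophan 1.02 g; potassium phosphate buffer 132.88 mL; potassium nitrate 9.05 g; sodium succinate 177.94 mL; dipotassium phosphate 19.75 g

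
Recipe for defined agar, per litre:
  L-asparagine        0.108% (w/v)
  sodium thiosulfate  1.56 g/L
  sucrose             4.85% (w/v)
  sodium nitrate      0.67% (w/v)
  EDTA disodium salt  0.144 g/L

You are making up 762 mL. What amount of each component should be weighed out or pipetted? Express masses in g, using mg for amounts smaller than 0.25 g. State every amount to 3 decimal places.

L-asparagine 0.823 g; sodium thiosulfate 1.189 g; sucrose 36.957 g; sodium nitrate 5.105 g; EDTA disodium salt 109.728 mg

Working volume: 762 mL = 0.762 L.
L-asparagine: 0.108% w/v = 1.08 g/L → 1.08 × 0.762 L = 0.823 g
sodium thiosulfate: 1.56 g/L × 0.762 L = 1.189 g
sucrose: 4.85 g per 100 mL × 762 mL ÷ 100 = 36.957 g
sodium nitrate: 0.67% w/v = 6.7 g/L → 6.7 × 0.762 L = 5.105 g
EDTA disodium salt: 0.144 g/L × 0.762 L = 0.109728 g = 109.728 mg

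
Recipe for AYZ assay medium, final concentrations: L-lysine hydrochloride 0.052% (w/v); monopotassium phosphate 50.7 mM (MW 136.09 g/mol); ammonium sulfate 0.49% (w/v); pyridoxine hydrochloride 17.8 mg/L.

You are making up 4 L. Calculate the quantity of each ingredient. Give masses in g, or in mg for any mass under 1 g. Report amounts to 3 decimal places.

L-lysine hydrochloride 2.080 g; monopotassium phosphate 27.599 g; ammonium sulfate 19.600 g; pyridoxine hydrochloride 71.200 mg

Working volume: 4 L.
L-lysine hydrochloride: 0.052% w/v = 0.52 g/L → 0.52 × 4 L = 2.080 g
monopotassium phosphate: 50.7 mmol/L × 136.09 g/mol × 4 L ÷ 1000 = 27.599 g
ammonium sulfate: 0.49 g per 100 mL × 4000 mL ÷ 100 = 19.600 g
pyridoxine hydrochloride: 17.8 mg/L × 4 L = 71.200 mg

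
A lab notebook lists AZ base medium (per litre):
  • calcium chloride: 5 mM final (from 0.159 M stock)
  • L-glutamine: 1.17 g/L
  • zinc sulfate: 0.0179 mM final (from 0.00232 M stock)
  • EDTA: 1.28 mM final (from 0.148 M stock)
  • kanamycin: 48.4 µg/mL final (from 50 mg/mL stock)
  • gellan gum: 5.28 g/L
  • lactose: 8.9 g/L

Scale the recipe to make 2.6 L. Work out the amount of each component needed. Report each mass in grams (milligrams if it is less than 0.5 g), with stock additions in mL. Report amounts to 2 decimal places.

Scale factor relative to 1 L: 2.6.
calcium chloride: C1V1 = C2V2 → 5 mM × 2600 mL ÷ 159 mM = 81.76 mL
L-glutamine: 1.17 g/L × 2.6 L = 3.04 g
zinc sulfate: dilute stock: 0.0179 mM × 2600 mL ÷ 2.32 mM = 20.06 mL
EDTA: C1V1 = C2V2 → 1.28 mM × 2600 mL ÷ 148 mM = 22.49 mL
kanamycin: V = C2·V2/C1 = 48.4 µg/mL × 2600 mL ÷ 50000 µg/mL = 2.52 mL
gellan gum: 5.28 g/L × 2.6 L = 13.73 g
lactose: 8.9 g/L × 2.6 L = 23.14 g

calcium chloride 81.76 mL; L-glutamine 3.04 g; zinc sulfate 20.06 mL; EDTA 22.49 mL; kanamycin 2.52 mL; gellan gum 13.73 g; lactose 23.14 g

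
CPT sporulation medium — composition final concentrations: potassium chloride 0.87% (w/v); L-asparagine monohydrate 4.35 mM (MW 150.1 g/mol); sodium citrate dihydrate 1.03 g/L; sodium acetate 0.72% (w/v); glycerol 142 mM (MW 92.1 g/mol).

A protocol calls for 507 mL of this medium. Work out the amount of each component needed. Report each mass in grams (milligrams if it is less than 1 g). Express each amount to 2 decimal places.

Working volume: 507 mL = 0.507 L.
potassium chloride: 0.87 g per 100 mL × 507 mL ÷ 100 = 4.41 g
L-asparagine monohydrate: 4.35 mmol/L × 150.1 mg/mmol × 0.507 L = 331.04 mg
sodium citrate dihydrate: 1.03 g/L × 0.507 L = 0.52221 g = 522.21 mg
sodium acetate: 0.72% w/v = 7.2 g/L → 7.2 × 0.507 L = 3.65 g
glycerol: 142 mmol/L × 92.1 g/mol × 0.507 L ÷ 1000 = 6.63 g

potassium chloride 4.41 g; L-asparagine monohydrate 331.04 mg; sodium citrate dihydrate 522.21 mg; sodium acetate 3.65 g; glycerol 6.63 g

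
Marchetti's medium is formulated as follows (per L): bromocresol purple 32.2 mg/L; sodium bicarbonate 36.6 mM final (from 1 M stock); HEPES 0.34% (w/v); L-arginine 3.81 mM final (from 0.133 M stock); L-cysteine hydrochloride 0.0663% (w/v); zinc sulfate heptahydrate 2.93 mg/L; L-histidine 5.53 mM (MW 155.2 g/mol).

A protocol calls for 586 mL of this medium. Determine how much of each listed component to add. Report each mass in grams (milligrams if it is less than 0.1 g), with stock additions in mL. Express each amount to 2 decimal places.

Scale factor relative to 1 L: 0.586.
bromocresol purple: 32.2 mg/L × 0.586 L = 18.87 mg
sodium bicarbonate: C1V1 = C2V2 → 36.6 mM × 586 mL ÷ 1000 mM = 21.45 mL
HEPES: 0.34% w/v = 3.4 g/L → 3.4 × 0.586 L = 1.99 g
L-arginine: C1V1 = C2V2 → 3.81 mM × 586 mL ÷ 133 mM = 16.79 mL
L-cysteine hydrochloride: 0.0663 g per 100 mL × 586 mL ÷ 100 = 0.39 g
zinc sulfate heptahydrate: 2.93 mg/L × 0.586 L = 1.72 mg
L-histidine: 5.53 mmol/L × 155.2 g/mol × 0.586 L ÷ 1000 = 0.50 g

bromocresol purple 18.87 mg; sodium bicarbonate 21.45 mL; HEPES 1.99 g; L-arginine 16.79 mL; L-cysteine hydrochloride 0.39 g; zinc sulfate heptahydrate 1.72 mg; L-histidine 0.50 g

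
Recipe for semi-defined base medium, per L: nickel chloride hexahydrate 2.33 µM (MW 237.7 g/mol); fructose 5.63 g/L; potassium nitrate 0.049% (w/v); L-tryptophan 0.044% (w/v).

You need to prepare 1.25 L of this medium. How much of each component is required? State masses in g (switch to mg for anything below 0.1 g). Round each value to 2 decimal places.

Scale factor relative to 1 L: 1.25.
nickel chloride hexahydrate: 2.33 µmol/L × 237.7 g/mol × 1.25 L ÷ 1000 = 0.69 mg
fructose: 5.63 g/L × 1.25 L = 7.04 g
potassium nitrate: 0.049 g per 100 mL × 1250 mL ÷ 100 = 0.61 g
L-tryptophan: 0.044 g per 100 mL × 1250 mL ÷ 100 = 0.55 g

nickel chloride hexahydrate 0.69 mg; fructose 7.04 g; potassium nitrate 0.61 g; L-tryptophan 0.55 g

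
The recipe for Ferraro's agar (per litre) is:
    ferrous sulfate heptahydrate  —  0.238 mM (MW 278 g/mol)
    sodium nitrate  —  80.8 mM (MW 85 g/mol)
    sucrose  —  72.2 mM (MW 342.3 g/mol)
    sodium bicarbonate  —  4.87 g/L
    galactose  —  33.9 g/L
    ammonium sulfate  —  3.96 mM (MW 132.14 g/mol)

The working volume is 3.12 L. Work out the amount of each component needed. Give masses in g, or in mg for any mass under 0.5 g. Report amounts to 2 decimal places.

Working volume: 3.12 L.
ferrous sulfate heptahydrate: 0.238 mmol/L × 278 mg/mmol × 3.12 L = 206.43 mg
sodium nitrate: 80.8 mmol/L × 85 g/mol × 3.12 L ÷ 1000 = 21.43 g
sucrose: 72.2 mmol/L × 342.3 g/mol × 3.12 L ÷ 1000 = 77.11 g
sodium bicarbonate: 4.87 g/L × 3.12 L = 15.19 g
galactose: 33.9 g/L × 3.12 L = 105.77 g
ammonium sulfate: 3.96 mmol/L × 132.14 g/mol × 3.12 L ÷ 1000 = 1.63 g

ferrous sulfate heptahydrate 206.43 mg; sodium nitrate 21.43 g; sucrose 77.11 g; sodium bicarbonate 15.19 g; galactose 105.77 g; ammonium sulfate 1.63 g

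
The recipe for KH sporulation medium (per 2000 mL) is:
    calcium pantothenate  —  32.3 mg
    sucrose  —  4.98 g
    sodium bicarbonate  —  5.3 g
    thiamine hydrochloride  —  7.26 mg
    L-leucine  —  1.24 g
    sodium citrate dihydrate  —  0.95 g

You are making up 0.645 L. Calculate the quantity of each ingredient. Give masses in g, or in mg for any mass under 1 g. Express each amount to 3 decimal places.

Ratio of target to recipe volume: 645 / 2000 = 0.3225.
calcium pantothenate: 32.3 mg × (645 mL / 2000 mL) = 10.417 mg
sucrose: 4.98 g × (645 mL / 2000 mL) = 1.606 g
sodium bicarbonate: 5.3 g × (645 mL / 2000 mL) = 1.709 g
thiamine hydrochloride: 7.26 mg × (645 mL / 2000 mL) = 2.341 mg
L-leucine: 1.24 g × (645 mL / 2000 mL) = 0.3999 g = 399.900 mg
sodium citrate dihydrate: 0.95 g × (645 mL / 2000 mL) = 0.306375 g = 306.375 mg

calcium pantothenate 10.417 mg; sucrose 1.606 g; sodium bicarbonate 1.709 g; thiamine hydrochloride 2.341 mg; L-leucine 399.900 mg; sodium citrate dihydrate 306.375 mg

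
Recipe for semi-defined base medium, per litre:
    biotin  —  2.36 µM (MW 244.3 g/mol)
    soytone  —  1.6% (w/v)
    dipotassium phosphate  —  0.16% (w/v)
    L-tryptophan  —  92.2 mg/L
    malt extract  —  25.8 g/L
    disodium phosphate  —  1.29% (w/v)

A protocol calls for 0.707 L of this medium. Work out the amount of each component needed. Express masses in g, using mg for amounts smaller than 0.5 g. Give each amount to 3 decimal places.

biotin 0.408 mg; soytone 11.312 g; dipotassium phosphate 1.131 g; L-tryptophan 65.185 mg; malt extract 18.241 g; disodium phosphate 9.120 g

Working volume: 0.707 L.
biotin: 2.36 µmol/L × 244.3 g/mol × 0.707 L ÷ 1000 = 0.408 mg
soytone: 1.6% w/v = 16 g/L → 16 × 0.707 L = 11.312 g
dipotassium phosphate: 0.16 g per 100 mL × 707 mL ÷ 100 = 1.131 g
L-tryptophan: 92.2 mg/L × 0.707 L = 65.185 mg
malt extract: 25.8 g/L × 0.707 L = 18.241 g
disodium phosphate: 1.29 g per 100 mL × 707 mL ÷ 100 = 9.120 g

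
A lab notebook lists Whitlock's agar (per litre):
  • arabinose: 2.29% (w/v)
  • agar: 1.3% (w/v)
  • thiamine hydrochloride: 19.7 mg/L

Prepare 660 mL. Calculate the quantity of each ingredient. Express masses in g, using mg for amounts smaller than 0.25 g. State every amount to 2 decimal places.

arabinose 15.11 g; agar 8.58 g; thiamine hydrochloride 13.00 mg

Scale factor relative to 1 L: 0.66.
arabinose: 2.29% w/v = 22.9 g/L → 22.9 × 0.66 L = 15.11 g
agar: 1.3 g per 100 mL × 660 mL ÷ 100 = 8.58 g
thiamine hydrochloride: 19.7 mg/L × 0.66 L = 13.00 mg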